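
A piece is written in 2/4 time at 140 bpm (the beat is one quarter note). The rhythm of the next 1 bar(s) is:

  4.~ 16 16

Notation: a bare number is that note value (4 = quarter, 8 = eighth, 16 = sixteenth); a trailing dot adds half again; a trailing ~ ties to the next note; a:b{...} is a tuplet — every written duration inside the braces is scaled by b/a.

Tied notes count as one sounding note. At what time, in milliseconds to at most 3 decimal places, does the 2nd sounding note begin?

1. 0.0ms @ 0 + 750.0ms (7/4)
2. 750.0ms @ 7/4 + 107.143ms (1/4)

note 2 onset = 7/4b = 750.0ms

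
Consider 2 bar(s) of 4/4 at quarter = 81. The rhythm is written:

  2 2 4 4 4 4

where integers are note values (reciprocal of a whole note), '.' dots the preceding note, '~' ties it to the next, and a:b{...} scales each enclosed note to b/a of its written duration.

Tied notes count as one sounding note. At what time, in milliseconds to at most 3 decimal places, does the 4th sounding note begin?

1. 0.0ms @ 0 + 1481.481ms (2)
2. 1481.481ms @ 2 + 1481.481ms (2)
3. 2962.963ms @ 4 + 740.741ms (1)
4. 3703.704ms @ 5 + 740.741ms (1)
5. 4444.444ms @ 6 + 740.741ms (1)
6. 5185.185ms @ 7 + 740.741ms (1)

note 4 onset = 5b = 3703.704ms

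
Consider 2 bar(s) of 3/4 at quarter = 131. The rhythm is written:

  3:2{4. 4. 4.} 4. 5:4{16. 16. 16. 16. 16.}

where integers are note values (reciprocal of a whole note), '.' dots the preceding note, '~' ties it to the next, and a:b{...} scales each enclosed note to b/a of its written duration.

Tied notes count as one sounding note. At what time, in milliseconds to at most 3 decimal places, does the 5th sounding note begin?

1. 0.0ms @ 0 + 458.015ms (1)
2. 458.015ms @ 1 + 458.015ms (1)
3. 916.031ms @ 2 + 458.015ms (1)
4. 1374.046ms @ 3 + 687.023ms (3/2)
5. 2061.069ms @ 9/2 + 137.405ms (3/10)
6. 2198.473ms @ 24/5 + 137.405ms (3/10)
7. 2335.878ms @ 51/10 + 137.405ms (3/10)
8. 2473.282ms @ 27/5 + 137.405ms (3/10)
9. 2610.687ms @ 57/10 + 137.405ms (3/10)

note 5 onset = 9/2b = 2061.069ms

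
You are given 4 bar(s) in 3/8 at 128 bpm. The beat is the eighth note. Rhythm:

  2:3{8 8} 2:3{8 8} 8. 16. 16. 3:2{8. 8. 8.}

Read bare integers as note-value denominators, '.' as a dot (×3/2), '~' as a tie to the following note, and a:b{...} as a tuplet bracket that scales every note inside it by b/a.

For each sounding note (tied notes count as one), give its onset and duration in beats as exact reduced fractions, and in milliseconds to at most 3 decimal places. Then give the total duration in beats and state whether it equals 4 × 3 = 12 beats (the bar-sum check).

1) 0.0ms=0b +703.125ms=3/2b
2) 703.125ms=3/2b +703.125ms=3/2b
3) 1406.25ms=3b +703.125ms=3/2b
4) 2109.375ms=9/2b +703.125ms=3/2b
5) 2812.5ms=6b +703.125ms=3/2b
6) 3515.625ms=15/2b +351.562ms=3/4b
7) 3867.188ms=33/4b +351.562ms=3/4b
8) 4218.75ms=9b +468.75ms=1b
9) 4687.5ms=10b +468.75ms=1b
10) 5156.25ms=11b +468.75ms=1b
Σ=12b of 12 (128bpm 3/8) — PASS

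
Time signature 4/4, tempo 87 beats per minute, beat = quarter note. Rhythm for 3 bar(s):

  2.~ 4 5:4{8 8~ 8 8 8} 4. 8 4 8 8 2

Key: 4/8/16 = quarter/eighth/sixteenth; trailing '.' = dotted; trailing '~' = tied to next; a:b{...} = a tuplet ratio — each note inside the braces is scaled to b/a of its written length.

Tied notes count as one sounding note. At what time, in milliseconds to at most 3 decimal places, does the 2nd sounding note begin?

note 2 onset = 4b = 2758.621ms

1. 0.0ms @ 0 + 2758.621ms (4)
2. 2758.621ms @ 4 + 275.862ms (2/5)
3. 3034.483ms @ 22/5 + 551.724ms (4/5)
4. 3586.207ms @ 26/5 + 275.862ms (2/5)
5. 3862.069ms @ 28/5 + 275.862ms (2/5)
6. 4137.931ms @ 6 + 1034.483ms (3/2)
7. 5172.414ms @ 15/2 + 344.828ms (1/2)
8. 5517.241ms @ 8 + 689.655ms (1)
9. 6206.897ms @ 9 + 344.828ms (1/2)
10. 6551.724ms @ 19/2 + 344.828ms (1/2)
11. 6896.552ms @ 10 + 1379.31ms (2)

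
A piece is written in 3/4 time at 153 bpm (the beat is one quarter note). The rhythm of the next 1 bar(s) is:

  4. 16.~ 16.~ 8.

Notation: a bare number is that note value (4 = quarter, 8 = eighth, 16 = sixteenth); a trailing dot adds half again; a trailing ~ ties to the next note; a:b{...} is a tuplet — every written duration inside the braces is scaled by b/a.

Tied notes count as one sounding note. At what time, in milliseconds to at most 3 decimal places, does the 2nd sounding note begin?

note 2 onset = 3/2b = 588.235ms

1. 0.0ms @ 0 + 588.235ms (3/2)
2. 588.235ms @ 3/2 + 588.235ms (3/2)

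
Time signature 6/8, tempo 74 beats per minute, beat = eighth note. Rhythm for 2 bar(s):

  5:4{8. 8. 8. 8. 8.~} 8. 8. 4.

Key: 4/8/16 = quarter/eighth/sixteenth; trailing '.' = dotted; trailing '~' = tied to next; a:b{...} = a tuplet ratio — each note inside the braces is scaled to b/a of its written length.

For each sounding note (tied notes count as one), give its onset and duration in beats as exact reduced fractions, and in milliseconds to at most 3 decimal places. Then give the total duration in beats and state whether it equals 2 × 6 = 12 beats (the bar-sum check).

1) 0.0ms=0b +972.973ms=6/5b
2) 972.973ms=6/5b +972.973ms=6/5b
3) 1945.946ms=12/5b +972.973ms=6/5b
4) 2918.919ms=18/5b +972.973ms=6/5b
5) 3891.892ms=24/5b +2189.189ms=27/10b
6) 6081.081ms=15/2b +1216.216ms=3/2b
7) 7297.297ms=9b +2432.432ms=3b
Σ=12b of 12 (74bpm 6/8) — PASS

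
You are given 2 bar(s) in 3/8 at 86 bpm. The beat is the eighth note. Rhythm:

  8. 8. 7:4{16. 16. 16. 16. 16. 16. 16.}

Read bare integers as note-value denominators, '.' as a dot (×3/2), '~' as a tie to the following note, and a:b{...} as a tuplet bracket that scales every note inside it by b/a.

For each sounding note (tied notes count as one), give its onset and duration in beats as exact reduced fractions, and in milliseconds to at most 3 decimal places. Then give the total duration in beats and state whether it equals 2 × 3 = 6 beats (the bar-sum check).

1) 0.0ms=0b +1046.512ms=3/2b
2) 1046.512ms=3/2b +1046.512ms=3/2b
3) 2093.023ms=3b +299.003ms=3/7b
4) 2392.027ms=24/7b +299.003ms=3/7b
5) 2691.03ms=27/7b +299.003ms=3/7b
6) 2990.033ms=30/7b +299.003ms=3/7b
7) 3289.037ms=33/7b +299.003ms=3/7b
8) 3588.04ms=36/7b +299.003ms=3/7b
9) 3887.043ms=39/7b +299.003ms=3/7b
Σ=6b of 6 (86bpm 3/8) — PASS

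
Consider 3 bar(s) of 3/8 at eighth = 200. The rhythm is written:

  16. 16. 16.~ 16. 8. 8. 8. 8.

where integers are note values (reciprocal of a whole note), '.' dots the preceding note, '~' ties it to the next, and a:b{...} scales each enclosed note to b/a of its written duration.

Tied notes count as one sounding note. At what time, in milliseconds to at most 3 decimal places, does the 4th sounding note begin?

1. 0.0ms @ 0 + 225.0ms (3/4)
2. 225.0ms @ 3/4 + 225.0ms (3/4)
3. 450.0ms @ 3/2 + 450.0ms (3/2)
4. 900.0ms @ 3 + 450.0ms (3/2)
5. 1350.0ms @ 9/2 + 450.0ms (3/2)
6. 1800.0ms @ 6 + 450.0ms (3/2)
7. 2250.0ms @ 15/2 + 450.0ms (3/2)

note 4 onset = 3b = 900.0ms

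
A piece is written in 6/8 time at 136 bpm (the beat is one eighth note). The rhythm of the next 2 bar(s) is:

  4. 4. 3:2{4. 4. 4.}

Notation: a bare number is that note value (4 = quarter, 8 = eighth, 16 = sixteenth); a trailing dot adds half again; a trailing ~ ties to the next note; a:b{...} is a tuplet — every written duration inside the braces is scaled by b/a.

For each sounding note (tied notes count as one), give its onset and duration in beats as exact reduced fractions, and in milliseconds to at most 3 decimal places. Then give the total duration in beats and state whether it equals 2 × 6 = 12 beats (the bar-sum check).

1) 0.0ms=0b +1323.529ms=3b
2) 1323.529ms=3b +1323.529ms=3b
3) 2647.059ms=6b +882.353ms=2b
4) 3529.412ms=8b +882.353ms=2b
5) 4411.765ms=10b +882.353ms=2b
Σ=12b of 12 (136bpm 6/8) — PASS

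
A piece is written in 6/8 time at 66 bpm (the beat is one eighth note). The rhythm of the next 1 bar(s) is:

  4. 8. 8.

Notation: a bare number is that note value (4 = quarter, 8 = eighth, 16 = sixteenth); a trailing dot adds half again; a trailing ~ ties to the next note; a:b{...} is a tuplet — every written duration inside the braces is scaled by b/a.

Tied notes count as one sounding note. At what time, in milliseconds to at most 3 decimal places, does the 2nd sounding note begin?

1. 0.0ms @ 0 + 2727.273ms (3)
2. 2727.273ms @ 3 + 1363.636ms (3/2)
3. 4090.909ms @ 9/2 + 1363.636ms (3/2)

note 2 onset = 3b = 2727.273ms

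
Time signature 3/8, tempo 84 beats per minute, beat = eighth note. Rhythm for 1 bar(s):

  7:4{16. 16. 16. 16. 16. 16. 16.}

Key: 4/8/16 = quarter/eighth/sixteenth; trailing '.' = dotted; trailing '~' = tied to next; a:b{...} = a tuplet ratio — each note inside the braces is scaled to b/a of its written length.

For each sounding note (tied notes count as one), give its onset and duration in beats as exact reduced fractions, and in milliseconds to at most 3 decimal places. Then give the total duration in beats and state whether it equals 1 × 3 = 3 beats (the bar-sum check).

1) 0.0ms=0b +306.122ms=3/7b
2) 306.122ms=3/7b +306.122ms=3/7b
3) 612.245ms=6/7b +306.122ms=3/7b
4) 918.367ms=9/7b +306.122ms=3/7b
5) 1224.49ms=12/7b +306.122ms=3/7b
6) 1530.612ms=15/7b +306.122ms=3/7b
7) 1836.735ms=18/7b +306.122ms=3/7b
Σ=3b of 3 (84bpm 3/8) — PASS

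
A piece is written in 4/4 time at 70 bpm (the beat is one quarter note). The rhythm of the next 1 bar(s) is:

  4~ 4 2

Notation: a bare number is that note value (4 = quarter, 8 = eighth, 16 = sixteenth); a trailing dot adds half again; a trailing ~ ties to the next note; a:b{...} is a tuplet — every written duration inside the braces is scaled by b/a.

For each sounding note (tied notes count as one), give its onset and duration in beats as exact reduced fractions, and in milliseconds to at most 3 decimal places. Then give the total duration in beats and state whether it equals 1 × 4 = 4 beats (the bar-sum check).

1) 0.0ms=0b +1714.286ms=2b
2) 1714.286ms=2b +1714.286ms=2b
Σ=4b of 4 (70bpm 4/4) — PASS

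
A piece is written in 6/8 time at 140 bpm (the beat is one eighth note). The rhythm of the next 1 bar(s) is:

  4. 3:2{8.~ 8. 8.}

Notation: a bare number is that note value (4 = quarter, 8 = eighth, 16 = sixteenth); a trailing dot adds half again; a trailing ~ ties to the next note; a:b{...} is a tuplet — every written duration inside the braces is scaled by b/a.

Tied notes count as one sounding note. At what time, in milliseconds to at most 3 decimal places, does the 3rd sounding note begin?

note 3 onset = 5b = 2142.857ms

1. 0.0ms @ 0 + 1285.714ms (3)
2. 1285.714ms @ 3 + 857.143ms (2)
3. 2142.857ms @ 5 + 428.571ms (1)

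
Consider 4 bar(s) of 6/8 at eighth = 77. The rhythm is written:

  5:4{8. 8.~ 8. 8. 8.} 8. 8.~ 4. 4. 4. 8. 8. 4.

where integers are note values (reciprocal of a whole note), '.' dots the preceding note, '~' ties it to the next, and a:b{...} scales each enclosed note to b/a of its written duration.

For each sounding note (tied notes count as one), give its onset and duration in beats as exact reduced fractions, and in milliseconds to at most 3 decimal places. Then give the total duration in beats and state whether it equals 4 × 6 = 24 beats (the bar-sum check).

1) 0.0ms=0b +935.065ms=6/5b
2) 935.065ms=6/5b +1870.13ms=12/5b
3) 2805.195ms=18/5b +935.065ms=6/5b
4) 3740.26ms=24/5b +935.065ms=6/5b
5) 4675.325ms=6b +1168.831ms=3/2b
6) 5844.156ms=15/2b +3506.494ms=9/2b
7) 9350.649ms=12b +2337.662ms=3b
8) 11688.312ms=15b +2337.662ms=3b
9) 14025.974ms=18b +1168.831ms=3/2b
10) 15194.805ms=39/2b +1168.831ms=3/2b
11) 16363.636ms=21b +2337.662ms=3b
Σ=24b of 24 (77bpm 6/8) — PASS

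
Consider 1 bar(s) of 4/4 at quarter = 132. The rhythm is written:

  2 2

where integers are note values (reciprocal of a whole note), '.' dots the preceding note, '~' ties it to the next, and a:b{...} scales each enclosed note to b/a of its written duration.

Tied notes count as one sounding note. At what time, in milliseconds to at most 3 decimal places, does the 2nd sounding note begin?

note 2 onset = 2b = 909.091ms

1. 0.0ms @ 0 + 909.091ms (2)
2. 909.091ms @ 2 + 909.091ms (2)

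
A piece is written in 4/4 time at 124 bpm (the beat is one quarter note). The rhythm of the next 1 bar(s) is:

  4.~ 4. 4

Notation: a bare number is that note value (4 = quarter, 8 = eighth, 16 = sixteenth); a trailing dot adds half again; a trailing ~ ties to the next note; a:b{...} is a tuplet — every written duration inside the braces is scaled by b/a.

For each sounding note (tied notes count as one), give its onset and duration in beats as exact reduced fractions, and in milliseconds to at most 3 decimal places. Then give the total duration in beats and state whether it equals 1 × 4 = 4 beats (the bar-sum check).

1) 0.0ms=0b +1451.613ms=3b
2) 1451.613ms=3b +483.871ms=1b
Σ=4b of 4 (124bpm 4/4) — PASS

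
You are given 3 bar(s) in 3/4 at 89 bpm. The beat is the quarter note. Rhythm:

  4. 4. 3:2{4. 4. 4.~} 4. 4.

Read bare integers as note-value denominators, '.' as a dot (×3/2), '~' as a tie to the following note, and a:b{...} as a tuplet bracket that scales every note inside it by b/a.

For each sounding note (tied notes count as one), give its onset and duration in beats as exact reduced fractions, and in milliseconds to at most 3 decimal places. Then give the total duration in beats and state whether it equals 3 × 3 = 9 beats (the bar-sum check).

1) 0.0ms=0b +1011.236ms=3/2b
2) 1011.236ms=3/2b +1011.236ms=3/2b
3) 2022.472ms=3b +674.157ms=1b
4) 2696.629ms=4b +674.157ms=1b
5) 3370.787ms=5b +1685.393ms=5/2b
6) 5056.18ms=15/2b +1011.236ms=3/2b
Σ=9b of 9 (89bpm 3/4) — PASS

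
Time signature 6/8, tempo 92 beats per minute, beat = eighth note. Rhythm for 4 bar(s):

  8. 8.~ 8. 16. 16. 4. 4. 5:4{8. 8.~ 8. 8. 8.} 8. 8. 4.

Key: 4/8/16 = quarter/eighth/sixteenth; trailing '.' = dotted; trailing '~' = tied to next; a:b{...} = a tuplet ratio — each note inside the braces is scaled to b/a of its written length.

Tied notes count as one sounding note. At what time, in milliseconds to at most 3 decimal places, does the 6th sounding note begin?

1. 0.0ms @ 0 + 978.261ms (3/2)
2. 978.261ms @ 3/2 + 1956.522ms (3)
3. 2934.783ms @ 9/2 + 489.13ms (3/4)
4. 3423.913ms @ 21/4 + 489.13ms (3/4)
5. 3913.043ms @ 6 + 1956.522ms (3)
6. 5869.565ms @ 9 + 1956.522ms (3)
7. 7826.087ms @ 12 + 782.609ms (6/5)
8. 8608.696ms @ 66/5 + 1565.217ms (12/5)
9. 10173.913ms @ 78/5 + 782.609ms (6/5)
10. 10956.522ms @ 84/5 + 782.609ms (6/5)
11. 11739.13ms @ 18 + 978.261ms (3/2)
12. 12717.391ms @ 39/2 + 978.261ms (3/2)
13. 13695.652ms @ 21 + 1956.522ms (3)

note 6 onset = 9b = 5869.565ms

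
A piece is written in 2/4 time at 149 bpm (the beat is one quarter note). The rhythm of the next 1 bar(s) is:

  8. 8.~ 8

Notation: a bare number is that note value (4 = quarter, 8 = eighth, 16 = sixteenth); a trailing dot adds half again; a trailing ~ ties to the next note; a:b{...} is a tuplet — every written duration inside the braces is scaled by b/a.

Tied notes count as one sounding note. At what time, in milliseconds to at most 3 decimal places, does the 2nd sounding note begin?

1. 0.0ms @ 0 + 302.013ms (3/4)
2. 302.013ms @ 3/4 + 503.356ms (5/4)

note 2 onset = 3/4b = 302.013ms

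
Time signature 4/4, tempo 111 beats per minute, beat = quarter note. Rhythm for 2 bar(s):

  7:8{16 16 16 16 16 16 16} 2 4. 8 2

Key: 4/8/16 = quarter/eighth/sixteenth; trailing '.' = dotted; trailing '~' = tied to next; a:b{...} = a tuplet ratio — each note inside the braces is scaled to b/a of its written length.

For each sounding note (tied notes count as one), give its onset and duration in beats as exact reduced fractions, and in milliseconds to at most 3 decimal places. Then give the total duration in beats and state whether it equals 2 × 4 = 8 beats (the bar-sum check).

1) 0.0ms=0b +154.44ms=2/7b
2) 154.44ms=2/7b +154.44ms=2/7b
3) 308.88ms=4/7b +154.44ms=2/7b
4) 463.32ms=6/7b +154.44ms=2/7b
5) 617.761ms=8/7b +154.44ms=2/7b
6) 772.201ms=10/7b +154.44ms=2/7b
7) 926.641ms=12/7b +154.44ms=2/7b
8) 1081.081ms=2b +1081.081ms=2b
9) 2162.162ms=4b +810.811ms=3/2b
10) 2972.973ms=11/2b +270.27ms=1/2b
11) 3243.243ms=6b +1081.081ms=2b
Σ=8b of 8 (111bpm 4/4) — PASS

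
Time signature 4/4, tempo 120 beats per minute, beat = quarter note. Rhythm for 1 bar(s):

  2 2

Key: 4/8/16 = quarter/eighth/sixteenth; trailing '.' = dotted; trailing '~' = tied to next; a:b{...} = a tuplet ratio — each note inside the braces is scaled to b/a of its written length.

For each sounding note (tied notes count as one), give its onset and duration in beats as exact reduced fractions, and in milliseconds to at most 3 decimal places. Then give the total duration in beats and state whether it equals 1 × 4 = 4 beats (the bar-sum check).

1) 0.0ms=0b +1000.0ms=2b
2) 1000.0ms=2b +1000.0ms=2b
Σ=4b of 4 (120bpm 4/4) — PASS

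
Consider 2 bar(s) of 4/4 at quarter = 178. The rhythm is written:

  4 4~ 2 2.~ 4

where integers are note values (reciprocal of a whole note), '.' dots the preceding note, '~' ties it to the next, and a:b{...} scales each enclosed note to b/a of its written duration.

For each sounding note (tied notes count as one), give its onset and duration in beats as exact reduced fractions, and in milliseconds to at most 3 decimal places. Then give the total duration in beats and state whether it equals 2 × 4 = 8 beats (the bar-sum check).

1) 0.0ms=0b +337.079ms=1b
2) 337.079ms=1b +1011.236ms=3b
3) 1348.315ms=4b +1348.315ms=4b
Σ=8b of 8 (178bpm 4/4) — PASS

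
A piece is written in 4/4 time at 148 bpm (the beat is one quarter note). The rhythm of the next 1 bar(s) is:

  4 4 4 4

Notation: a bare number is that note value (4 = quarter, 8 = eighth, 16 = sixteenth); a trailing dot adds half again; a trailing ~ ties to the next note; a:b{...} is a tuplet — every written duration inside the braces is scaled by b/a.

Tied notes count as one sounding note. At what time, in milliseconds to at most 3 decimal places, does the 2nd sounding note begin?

note 2 onset = 1b = 405.405ms

1. 0.0ms @ 0 + 405.405ms (1)
2. 405.405ms @ 1 + 405.405ms (1)
3. 810.811ms @ 2 + 405.405ms (1)
4. 1216.216ms @ 3 + 405.405ms (1)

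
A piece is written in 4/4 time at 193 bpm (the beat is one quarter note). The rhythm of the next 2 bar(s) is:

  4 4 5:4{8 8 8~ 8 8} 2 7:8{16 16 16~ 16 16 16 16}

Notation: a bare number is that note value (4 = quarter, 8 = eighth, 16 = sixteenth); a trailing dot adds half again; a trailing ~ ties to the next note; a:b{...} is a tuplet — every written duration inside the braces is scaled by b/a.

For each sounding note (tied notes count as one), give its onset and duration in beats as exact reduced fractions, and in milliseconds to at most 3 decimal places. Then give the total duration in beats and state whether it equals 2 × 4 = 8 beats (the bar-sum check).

1) 0.0ms=0b +310.881ms=1b
2) 310.881ms=1b +310.881ms=1b
3) 621.762ms=2b +124.352ms=2/5b
4) 746.114ms=12/5b +124.352ms=2/5b
5) 870.466ms=14/5b +248.705ms=4/5b
6) 1119.171ms=18/5b +124.352ms=2/5b
7) 1243.523ms=4b +621.762ms=2b
8) 1865.285ms=6b +88.823ms=2/7b
9) 1954.108ms=44/7b +88.823ms=2/7b
10) 2042.931ms=46/7b +177.646ms=4/7b
11) 2220.577ms=50/7b +88.823ms=2/7b
12) 2309.4ms=52/7b +88.823ms=2/7b
13) 2398.224ms=54/7b +88.823ms=2/7b
Σ=8b of 8 (193bpm 4/4) — PASS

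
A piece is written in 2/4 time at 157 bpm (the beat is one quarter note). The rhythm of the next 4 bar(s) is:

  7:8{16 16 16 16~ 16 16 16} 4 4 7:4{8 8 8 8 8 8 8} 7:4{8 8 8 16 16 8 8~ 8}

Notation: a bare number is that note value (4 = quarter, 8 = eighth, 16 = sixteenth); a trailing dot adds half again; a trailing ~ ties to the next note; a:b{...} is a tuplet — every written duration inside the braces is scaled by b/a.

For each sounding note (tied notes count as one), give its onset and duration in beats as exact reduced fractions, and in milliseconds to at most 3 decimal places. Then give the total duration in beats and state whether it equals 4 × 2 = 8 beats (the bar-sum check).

1) 0.0ms=0b +109.19ms=2/7b
2) 109.19ms=2/7b +109.19ms=2/7b
3) 218.38ms=4/7b +109.19ms=2/7b
4) 327.571ms=6/7b +218.38ms=4/7b
5) 545.951ms=10/7b +109.19ms=2/7b
6) 655.141ms=12/7b +109.19ms=2/7b
7) 764.331ms=2b +382.166ms=1b
8) 1146.497ms=3b +382.166ms=1b
9) 1528.662ms=4b +109.19ms=2/7b
10) 1637.853ms=30/7b +109.19ms=2/7b
11) 1747.043ms=32/7b +109.19ms=2/7b
12) 1856.233ms=34/7b +109.19ms=2/7b
13) 1965.423ms=36/7b +109.19ms=2/7b
14) 2074.613ms=38/7b +109.19ms=2/7b
15) 2183.803ms=40/7b +109.19ms=2/7b
16) 2292.994ms=6b +109.19ms=2/7b
17) 2402.184ms=44/7b +109.19ms=2/7b
18) 2511.374ms=46/7b +109.19ms=2/7b
19) 2620.564ms=48/7b +54.595ms=1/7b
20) 2675.159ms=7b +54.595ms=1/7b
21) 2729.754ms=50/7b +109.19ms=2/7b
22) 2838.944ms=52/7b +218.38ms=4/7b
Σ=8b of 8 (157bpm 2/4) — PASS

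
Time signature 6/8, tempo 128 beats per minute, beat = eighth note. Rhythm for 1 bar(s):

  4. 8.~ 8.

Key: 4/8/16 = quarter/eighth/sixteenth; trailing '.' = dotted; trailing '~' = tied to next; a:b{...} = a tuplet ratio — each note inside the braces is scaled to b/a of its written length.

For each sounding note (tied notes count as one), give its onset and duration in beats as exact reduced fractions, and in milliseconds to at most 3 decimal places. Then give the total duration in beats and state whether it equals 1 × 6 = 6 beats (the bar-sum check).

1) 0.0ms=0b +1406.25ms=3b
2) 1406.25ms=3b +1406.25ms=3b
Σ=6b of 6 (128bpm 6/8) — PASS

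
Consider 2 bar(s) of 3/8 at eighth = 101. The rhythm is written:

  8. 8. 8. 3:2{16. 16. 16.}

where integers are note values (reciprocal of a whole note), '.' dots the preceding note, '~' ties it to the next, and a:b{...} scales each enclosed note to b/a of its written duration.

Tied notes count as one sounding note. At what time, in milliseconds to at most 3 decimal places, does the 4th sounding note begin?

note 4 onset = 9/2b = 2673.267ms

1. 0.0ms @ 0 + 891.089ms (3/2)
2. 891.089ms @ 3/2 + 891.089ms (3/2)
3. 1782.178ms @ 3 + 891.089ms (3/2)
4. 2673.267ms @ 9/2 + 297.03ms (1/2)
5. 2970.297ms @ 5 + 297.03ms (1/2)
6. 3267.327ms @ 11/2 + 297.03ms (1/2)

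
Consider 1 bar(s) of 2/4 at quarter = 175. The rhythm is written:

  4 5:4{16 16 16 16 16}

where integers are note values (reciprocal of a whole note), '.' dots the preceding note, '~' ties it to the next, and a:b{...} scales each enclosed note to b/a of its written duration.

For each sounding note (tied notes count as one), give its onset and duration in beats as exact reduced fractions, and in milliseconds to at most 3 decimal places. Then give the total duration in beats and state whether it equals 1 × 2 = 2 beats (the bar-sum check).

1) 0.0ms=0b +342.857ms=1b
2) 342.857ms=1b +68.571ms=1/5b
3) 411.429ms=6/5b +68.571ms=1/5b
4) 480.0ms=7/5b +68.571ms=1/5b
5) 548.571ms=8/5b +68.571ms=1/5b
6) 617.143ms=9/5b +68.571ms=1/5b
Σ=2b of 2 (175bpm 2/4) — PASS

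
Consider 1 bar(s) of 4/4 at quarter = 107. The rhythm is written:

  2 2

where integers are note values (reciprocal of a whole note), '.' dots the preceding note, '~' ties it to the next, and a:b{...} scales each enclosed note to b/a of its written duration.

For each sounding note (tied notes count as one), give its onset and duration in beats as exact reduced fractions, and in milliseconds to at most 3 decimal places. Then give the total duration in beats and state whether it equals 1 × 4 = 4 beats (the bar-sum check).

1) 0.0ms=0b +1121.495ms=2b
2) 1121.495ms=2b +1121.495ms=2b
Σ=4b of 4 (107bpm 4/4) — PASS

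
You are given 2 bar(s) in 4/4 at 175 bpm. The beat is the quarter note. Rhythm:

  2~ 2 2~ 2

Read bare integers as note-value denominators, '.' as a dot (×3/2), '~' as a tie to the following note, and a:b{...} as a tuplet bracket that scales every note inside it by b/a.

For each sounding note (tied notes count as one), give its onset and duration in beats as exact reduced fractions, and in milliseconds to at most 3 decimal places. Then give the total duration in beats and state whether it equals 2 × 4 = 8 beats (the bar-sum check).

1) 0.0ms=0b +1371.429ms=4b
2) 1371.429ms=4b +1371.429ms=4b
Σ=8b of 8 (175bpm 4/4) — PASS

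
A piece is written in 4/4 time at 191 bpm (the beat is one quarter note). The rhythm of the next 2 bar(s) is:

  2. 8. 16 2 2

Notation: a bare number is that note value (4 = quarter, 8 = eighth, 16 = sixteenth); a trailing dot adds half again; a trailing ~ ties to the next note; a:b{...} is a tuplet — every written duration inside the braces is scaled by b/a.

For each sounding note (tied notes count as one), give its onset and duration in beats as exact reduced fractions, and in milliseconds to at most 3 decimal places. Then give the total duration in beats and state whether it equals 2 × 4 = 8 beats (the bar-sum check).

1) 0.0ms=0b +942.408ms=3b
2) 942.408ms=3b +235.602ms=3/4b
3) 1178.01ms=15/4b +78.534ms=1/4b
4) 1256.545ms=4b +628.272ms=2b
5) 1884.817ms=6b +628.272ms=2b
Σ=8b of 8 (191bpm 4/4) — PASS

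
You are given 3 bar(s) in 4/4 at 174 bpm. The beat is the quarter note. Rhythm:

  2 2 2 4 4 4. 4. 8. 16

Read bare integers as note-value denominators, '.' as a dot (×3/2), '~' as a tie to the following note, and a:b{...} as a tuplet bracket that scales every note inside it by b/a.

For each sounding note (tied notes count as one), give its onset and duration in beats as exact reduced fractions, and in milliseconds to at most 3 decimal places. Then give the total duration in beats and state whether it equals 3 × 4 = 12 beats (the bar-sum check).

1) 0.0ms=0b +689.655ms=2b
2) 689.655ms=2b +689.655ms=2b
3) 1379.31ms=4b +689.655ms=2b
4) 2068.966ms=6b +344.828ms=1b
5) 2413.793ms=7b +344.828ms=1b
6) 2758.621ms=8b +517.241ms=3/2b
7) 3275.862ms=19/2b +517.241ms=3/2b
8) 3793.103ms=11b +258.621ms=3/4b
9) 4051.724ms=47/4b +86.207ms=1/4b
Σ=12b of 12 (174bpm 4/4) — PASS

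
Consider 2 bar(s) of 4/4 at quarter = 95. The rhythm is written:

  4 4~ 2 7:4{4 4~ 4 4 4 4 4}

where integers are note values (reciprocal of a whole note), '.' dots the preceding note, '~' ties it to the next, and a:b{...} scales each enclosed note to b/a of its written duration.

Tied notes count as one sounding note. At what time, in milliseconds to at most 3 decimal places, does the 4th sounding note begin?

1. 0.0ms @ 0 + 631.579ms (1)
2. 631.579ms @ 1 + 1894.737ms (3)
3. 2526.316ms @ 4 + 360.902ms (4/7)
4. 2887.218ms @ 32/7 + 721.805ms (8/7)
5. 3609.023ms @ 40/7 + 360.902ms (4/7)
6. 3969.925ms @ 44/7 + 360.902ms (4/7)
7. 4330.827ms @ 48/7 + 360.902ms (4/7)
8. 4691.729ms @ 52/7 + 360.902ms (4/7)

note 4 onset = 32/7b = 2887.218ms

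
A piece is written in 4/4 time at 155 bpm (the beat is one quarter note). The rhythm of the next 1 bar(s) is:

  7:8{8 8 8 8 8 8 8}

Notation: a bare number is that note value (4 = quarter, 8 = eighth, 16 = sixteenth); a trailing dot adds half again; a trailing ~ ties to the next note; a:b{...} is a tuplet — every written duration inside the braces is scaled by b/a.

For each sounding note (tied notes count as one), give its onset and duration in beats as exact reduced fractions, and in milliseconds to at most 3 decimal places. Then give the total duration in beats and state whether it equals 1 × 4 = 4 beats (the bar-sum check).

1) 0.0ms=0b +221.198ms=4/7b
2) 221.198ms=4/7b +221.198ms=4/7b
3) 442.396ms=8/7b +221.198ms=4/7b
4) 663.594ms=12/7b +221.198ms=4/7b
5) 884.793ms=16/7b +221.198ms=4/7b
6) 1105.991ms=20/7b +221.198ms=4/7b
7) 1327.189ms=24/7b +221.198ms=4/7b
Σ=4b of 4 (155bpm 4/4) — PASS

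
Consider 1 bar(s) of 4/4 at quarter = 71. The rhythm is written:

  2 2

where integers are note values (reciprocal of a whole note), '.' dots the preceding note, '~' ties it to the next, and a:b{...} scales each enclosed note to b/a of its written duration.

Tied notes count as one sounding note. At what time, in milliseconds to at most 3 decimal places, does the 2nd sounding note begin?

note 2 onset = 2b = 1690.141ms

1. 0.0ms @ 0 + 1690.141ms (2)
2. 1690.141ms @ 2 + 1690.141ms (2)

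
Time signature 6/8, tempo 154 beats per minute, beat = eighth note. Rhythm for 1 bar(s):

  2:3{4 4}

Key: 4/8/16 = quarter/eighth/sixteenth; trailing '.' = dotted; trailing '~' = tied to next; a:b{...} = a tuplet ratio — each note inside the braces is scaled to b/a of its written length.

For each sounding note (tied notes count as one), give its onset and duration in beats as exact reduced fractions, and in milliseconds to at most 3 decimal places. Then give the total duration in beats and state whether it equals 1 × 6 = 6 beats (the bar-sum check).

1) 0.0ms=0b +1168.831ms=3b
2) 1168.831ms=3b +1168.831ms=3b
Σ=6b of 6 (154bpm 6/8) — PASS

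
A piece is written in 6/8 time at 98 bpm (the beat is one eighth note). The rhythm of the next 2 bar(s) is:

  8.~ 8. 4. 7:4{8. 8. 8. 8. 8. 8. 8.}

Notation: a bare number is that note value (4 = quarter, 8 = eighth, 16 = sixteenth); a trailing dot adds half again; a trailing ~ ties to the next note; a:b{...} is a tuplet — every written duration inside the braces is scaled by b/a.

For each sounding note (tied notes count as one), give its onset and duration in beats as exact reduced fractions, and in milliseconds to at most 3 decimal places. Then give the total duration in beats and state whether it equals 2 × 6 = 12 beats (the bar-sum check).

1) 0.0ms=0b +1836.735ms=3b
2) 1836.735ms=3b +1836.735ms=3b
3) 3673.469ms=6b +524.781ms=6/7b
4) 4198.251ms=48/7b +524.781ms=6/7b
5) 4723.032ms=54/7b +524.781ms=6/7b
6) 5247.813ms=60/7b +524.781ms=6/7b
7) 5772.595ms=66/7b +524.781ms=6/7b
8) 6297.376ms=72/7b +524.781ms=6/7b
9) 6822.157ms=78/7b +524.781ms=6/7b
Σ=12b of 12 (98bpm 6/8) — PASS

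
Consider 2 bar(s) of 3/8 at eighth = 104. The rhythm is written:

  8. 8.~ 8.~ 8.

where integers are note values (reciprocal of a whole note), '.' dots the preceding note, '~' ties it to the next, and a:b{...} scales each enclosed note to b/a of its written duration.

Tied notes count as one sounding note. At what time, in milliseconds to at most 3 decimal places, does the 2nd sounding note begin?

1. 0.0ms @ 0 + 865.385ms (3/2)
2. 865.385ms @ 3/2 + 2596.154ms (9/2)

note 2 onset = 3/2b = 865.385ms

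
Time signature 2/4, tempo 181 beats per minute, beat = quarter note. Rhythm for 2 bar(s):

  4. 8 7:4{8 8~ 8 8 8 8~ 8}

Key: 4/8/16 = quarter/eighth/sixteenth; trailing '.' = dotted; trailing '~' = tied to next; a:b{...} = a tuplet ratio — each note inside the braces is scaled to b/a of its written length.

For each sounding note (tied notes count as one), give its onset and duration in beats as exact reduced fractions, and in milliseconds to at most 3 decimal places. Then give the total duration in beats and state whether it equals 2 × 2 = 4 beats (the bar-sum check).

1) 0.0ms=0b +497.238ms=3/2b
2) 497.238ms=3/2b +165.746ms=1/2b
3) 662.983ms=2b +94.712ms=2/7b
4) 757.695ms=16/7b +189.424ms=4/7b
5) 947.119ms=20/7b +94.712ms=2/7b
6) 1041.831ms=22/7b +94.712ms=2/7b
7) 1136.543ms=24/7b +189.424ms=4/7b
Σ=4b of 4 (181bpm 2/4) — PASS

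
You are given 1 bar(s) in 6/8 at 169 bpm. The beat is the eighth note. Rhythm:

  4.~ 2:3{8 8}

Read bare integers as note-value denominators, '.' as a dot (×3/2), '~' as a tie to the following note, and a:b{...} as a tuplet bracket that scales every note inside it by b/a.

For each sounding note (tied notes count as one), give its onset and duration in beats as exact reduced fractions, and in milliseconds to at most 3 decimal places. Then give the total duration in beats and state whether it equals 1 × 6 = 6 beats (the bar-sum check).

1) 0.0ms=0b +1597.633ms=9/2b
2) 1597.633ms=9/2b +532.544ms=3/2b
Σ=6b of 6 (169bpm 6/8) — PASS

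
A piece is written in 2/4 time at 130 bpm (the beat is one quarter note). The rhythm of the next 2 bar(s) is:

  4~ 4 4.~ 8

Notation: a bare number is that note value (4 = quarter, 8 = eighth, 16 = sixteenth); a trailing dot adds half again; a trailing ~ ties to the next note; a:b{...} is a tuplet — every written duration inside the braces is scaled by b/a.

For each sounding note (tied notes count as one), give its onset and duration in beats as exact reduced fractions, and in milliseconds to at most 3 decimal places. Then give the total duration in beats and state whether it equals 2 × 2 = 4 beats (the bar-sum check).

1) 0.0ms=0b +923.077ms=2b
2) 923.077ms=2b +923.077ms=2b
Σ=4b of 4 (130bpm 2/4) — PASS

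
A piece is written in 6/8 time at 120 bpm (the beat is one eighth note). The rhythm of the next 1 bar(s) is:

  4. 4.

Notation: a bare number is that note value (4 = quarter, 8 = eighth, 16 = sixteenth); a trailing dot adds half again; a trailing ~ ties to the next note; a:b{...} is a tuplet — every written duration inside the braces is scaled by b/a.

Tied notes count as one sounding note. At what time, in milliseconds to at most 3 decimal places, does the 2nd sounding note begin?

1. 0.0ms @ 0 + 1500.0ms (3)
2. 1500.0ms @ 3 + 1500.0ms (3)

note 2 onset = 3b = 1500.0ms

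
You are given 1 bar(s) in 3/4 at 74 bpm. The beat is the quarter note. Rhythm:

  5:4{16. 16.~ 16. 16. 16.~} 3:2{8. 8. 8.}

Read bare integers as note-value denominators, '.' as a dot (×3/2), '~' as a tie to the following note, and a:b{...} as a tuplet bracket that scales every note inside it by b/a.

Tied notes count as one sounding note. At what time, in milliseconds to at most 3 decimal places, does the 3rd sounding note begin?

note 3 onset = 9/10b = 729.73ms

1. 0.0ms @ 0 + 243.243ms (3/10)
2. 243.243ms @ 3/10 + 486.486ms (3/5)
3. 729.73ms @ 9/10 + 243.243ms (3/10)
4. 972.973ms @ 6/5 + 648.649ms (4/5)
5. 1621.622ms @ 2 + 405.405ms (1/2)
6. 2027.027ms @ 5/2 + 405.405ms (1/2)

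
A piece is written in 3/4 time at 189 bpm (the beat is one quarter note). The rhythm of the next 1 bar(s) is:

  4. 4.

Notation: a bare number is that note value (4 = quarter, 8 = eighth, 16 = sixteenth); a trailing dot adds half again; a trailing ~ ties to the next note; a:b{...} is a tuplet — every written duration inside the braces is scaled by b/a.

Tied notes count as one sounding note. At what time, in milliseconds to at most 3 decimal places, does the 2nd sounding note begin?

1. 0.0ms @ 0 + 476.19ms (3/2)
2. 476.19ms @ 3/2 + 476.19ms (3/2)

note 2 onset = 3/2b = 476.19ms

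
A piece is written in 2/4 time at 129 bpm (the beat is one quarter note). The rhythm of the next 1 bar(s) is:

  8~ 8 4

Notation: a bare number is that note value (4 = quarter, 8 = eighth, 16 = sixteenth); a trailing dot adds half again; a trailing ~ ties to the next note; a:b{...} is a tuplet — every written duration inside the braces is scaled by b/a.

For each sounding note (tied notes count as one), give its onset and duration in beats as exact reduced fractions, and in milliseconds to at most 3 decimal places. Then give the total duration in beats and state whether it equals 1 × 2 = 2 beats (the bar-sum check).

1) 0.0ms=0b +465.116ms=1b
2) 465.116ms=1b +465.116ms=1b
Σ=2b of 2 (129bpm 2/4) — PASS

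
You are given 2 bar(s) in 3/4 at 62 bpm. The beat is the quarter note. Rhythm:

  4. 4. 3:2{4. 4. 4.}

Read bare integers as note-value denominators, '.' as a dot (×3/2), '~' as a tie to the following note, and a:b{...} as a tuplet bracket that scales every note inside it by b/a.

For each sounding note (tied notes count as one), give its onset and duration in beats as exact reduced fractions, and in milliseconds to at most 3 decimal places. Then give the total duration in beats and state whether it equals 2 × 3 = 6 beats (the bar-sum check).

1) 0.0ms=0b +1451.613ms=3/2b
2) 1451.613ms=3/2b +1451.613ms=3/2b
3) 2903.226ms=3b +967.742ms=1b
4) 3870.968ms=4b +967.742ms=1b
5) 4838.71ms=5b +967.742ms=1b
Σ=6b of 6 (62bpm 3/4) — PASS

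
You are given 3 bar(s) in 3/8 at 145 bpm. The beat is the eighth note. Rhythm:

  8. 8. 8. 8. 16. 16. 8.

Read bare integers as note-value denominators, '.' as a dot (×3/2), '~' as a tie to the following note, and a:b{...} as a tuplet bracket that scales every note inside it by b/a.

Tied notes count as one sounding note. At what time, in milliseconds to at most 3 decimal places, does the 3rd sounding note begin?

note 3 onset = 3b = 1241.379ms

1. 0.0ms @ 0 + 620.69ms (3/2)
2. 620.69ms @ 3/2 + 620.69ms (3/2)
3. 1241.379ms @ 3 + 620.69ms (3/2)
4. 1862.069ms @ 9/2 + 620.69ms (3/2)
5. 2482.759ms @ 6 + 310.345ms (3/4)
6. 2793.103ms @ 27/4 + 310.345ms (3/4)
7. 3103.448ms @ 15/2 + 620.69ms (3/2)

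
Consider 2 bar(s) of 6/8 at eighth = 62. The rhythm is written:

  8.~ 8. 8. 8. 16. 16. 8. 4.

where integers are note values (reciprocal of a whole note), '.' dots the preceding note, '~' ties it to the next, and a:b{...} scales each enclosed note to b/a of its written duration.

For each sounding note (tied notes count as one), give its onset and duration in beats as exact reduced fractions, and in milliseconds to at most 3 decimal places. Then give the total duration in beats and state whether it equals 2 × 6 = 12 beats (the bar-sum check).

1) 0.0ms=0b +2903.226ms=3b
2) 2903.226ms=3b +1451.613ms=3/2b
3) 4354.839ms=9/2b +1451.613ms=3/2b
4) 5806.452ms=6b +725.806ms=3/4b
5) 6532.258ms=27/4b +725.806ms=3/4b
6) 7258.065ms=15/2b +1451.613ms=3/2b
7) 8709.677ms=9b +2903.226ms=3b
Σ=12b of 12 (62bpm 6/8) — PASS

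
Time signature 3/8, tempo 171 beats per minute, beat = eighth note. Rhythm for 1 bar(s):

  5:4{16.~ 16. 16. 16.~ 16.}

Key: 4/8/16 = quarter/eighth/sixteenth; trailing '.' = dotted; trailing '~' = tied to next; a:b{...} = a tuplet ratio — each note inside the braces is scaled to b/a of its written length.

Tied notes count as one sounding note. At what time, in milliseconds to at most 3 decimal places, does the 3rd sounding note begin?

note 3 onset = 9/5b = 631.579ms

1. 0.0ms @ 0 + 421.053ms (6/5)
2. 421.053ms @ 6/5 + 210.526ms (3/5)
3. 631.579ms @ 9/5 + 421.053ms (6/5)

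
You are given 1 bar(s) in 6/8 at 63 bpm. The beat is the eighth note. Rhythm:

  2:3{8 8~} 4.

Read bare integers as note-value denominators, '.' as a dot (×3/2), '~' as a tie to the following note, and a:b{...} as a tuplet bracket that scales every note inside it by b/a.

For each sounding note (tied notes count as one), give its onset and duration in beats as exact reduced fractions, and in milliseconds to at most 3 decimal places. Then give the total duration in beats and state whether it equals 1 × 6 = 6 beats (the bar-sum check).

1) 0.0ms=0b +1428.571ms=3/2b
2) 1428.571ms=3/2b +4285.714ms=9/2b
Σ=6b of 6 (63bpm 6/8) — PASS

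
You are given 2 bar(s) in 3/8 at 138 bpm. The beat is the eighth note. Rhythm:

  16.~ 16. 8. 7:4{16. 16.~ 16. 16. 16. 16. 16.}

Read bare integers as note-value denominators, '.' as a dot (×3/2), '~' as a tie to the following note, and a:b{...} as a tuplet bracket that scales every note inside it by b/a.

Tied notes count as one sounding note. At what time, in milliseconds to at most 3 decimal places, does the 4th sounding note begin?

note 4 onset = 24/7b = 1490.683ms

1. 0.0ms @ 0 + 652.174ms (3/2)
2. 652.174ms @ 3/2 + 652.174ms (3/2)
3. 1304.348ms @ 3 + 186.335ms (3/7)
4. 1490.683ms @ 24/7 + 372.671ms (6/7)
5. 1863.354ms @ 30/7 + 186.335ms (3/7)
6. 2049.689ms @ 33/7 + 186.335ms (3/7)
7. 2236.025ms @ 36/7 + 186.335ms (3/7)
8. 2422.36ms @ 39/7 + 186.335ms (3/7)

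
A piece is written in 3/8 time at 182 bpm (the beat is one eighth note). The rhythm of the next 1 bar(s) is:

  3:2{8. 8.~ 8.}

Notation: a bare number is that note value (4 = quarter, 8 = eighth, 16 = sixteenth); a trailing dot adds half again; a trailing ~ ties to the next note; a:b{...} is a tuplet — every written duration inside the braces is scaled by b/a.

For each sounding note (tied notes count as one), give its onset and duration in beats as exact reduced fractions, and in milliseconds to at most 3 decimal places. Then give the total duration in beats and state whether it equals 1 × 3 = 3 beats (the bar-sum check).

1) 0.0ms=0b +329.67ms=1b
2) 329.67ms=1b +659.341ms=2b
Σ=3b of 3 (182bpm 3/8) — PASS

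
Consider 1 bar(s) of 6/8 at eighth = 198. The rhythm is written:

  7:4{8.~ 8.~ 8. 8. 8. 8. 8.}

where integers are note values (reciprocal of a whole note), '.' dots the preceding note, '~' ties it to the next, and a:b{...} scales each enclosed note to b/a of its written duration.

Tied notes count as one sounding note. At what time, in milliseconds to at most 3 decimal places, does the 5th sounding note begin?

note 5 onset = 36/7b = 1558.442ms

1. 0.0ms @ 0 + 779.221ms (18/7)
2. 779.221ms @ 18/7 + 259.74ms (6/7)
3. 1038.961ms @ 24/7 + 259.74ms (6/7)
4. 1298.701ms @ 30/7 + 259.74ms (6/7)
5. 1558.442ms @ 36/7 + 259.74ms (6/7)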